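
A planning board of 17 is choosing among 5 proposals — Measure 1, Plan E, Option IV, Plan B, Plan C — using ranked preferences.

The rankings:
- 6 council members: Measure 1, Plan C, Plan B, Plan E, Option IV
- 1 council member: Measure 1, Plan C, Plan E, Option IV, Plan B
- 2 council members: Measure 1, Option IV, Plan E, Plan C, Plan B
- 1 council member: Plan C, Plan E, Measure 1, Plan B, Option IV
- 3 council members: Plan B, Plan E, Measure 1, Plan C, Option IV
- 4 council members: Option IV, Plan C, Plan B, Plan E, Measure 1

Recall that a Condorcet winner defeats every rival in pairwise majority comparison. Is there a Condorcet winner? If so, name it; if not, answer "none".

Measure 1

Pairwise majorities:
Measure 1 vs Plan E: 9 to 8, Measure 1.
Measure 1 vs Option IV: Measure 1 is ranked higher on 6+1+2+1+3 = 13 ballots, Option IV on 4. Measure 1 wins 13–4.
Measure 1 vs Plan B: Measure 1 is ranked higher on 6+1+2+1 = 10 ballots, Plan B on 7. Measure 1 wins 10–7.
Measure 1 vs Plan C: Measure 1 preferred on 6+1+2+3 = 12 ballots; Measure 1 wins 12–5.
Plan E vs Option IV: 6+1+1+3 = 11 for Plan E, 6 for Option IV — Plan E by 11–6.
Plan E vs Plan B: 1+2+1 = 4 for Plan E, 13 for Plan B — Plan B by 13–4.
Plan E vs Plan C: 2+3 = 5 for Plan E, 12 for Plan C — Plan C by 12–5.
Option IV vs Plan B: Option IV preferred on 1+2+4 = 7 ballots; Plan B wins 10–7.
Option IV vs Plan C: 2+4 = 6 for Option IV, 11 for Plan C — Plan C by 11–6.
Plan B vs Plan C: 3 to 14, Plan C.
Measure 1 defeats every rival head-to-head and is the Condorcet winner.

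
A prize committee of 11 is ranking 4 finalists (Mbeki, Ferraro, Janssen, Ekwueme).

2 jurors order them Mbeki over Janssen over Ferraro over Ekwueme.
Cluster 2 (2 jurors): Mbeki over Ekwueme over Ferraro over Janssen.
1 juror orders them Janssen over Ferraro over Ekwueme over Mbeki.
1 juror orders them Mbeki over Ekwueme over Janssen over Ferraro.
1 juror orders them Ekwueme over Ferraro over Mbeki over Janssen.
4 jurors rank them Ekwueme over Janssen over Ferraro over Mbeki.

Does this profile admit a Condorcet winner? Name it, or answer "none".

Check each pair by majority over 11 ballots:
Mbeki vs Ferraro: Ferraro, 6–5.
Mbeki–Janssen: Mbeki 6–5.
Mbeki vs Ekwueme: Ekwueme, 6–5.
Ferraro–Janssen: Janssen 8–3.
Ferraro vs Ekwueme: Ekwueme wins 8–3.
Janssen–Ekwueme: Ekwueme 8–3.
Ekwueme defeats every rival head-to-head and is the Condorcet winner.

Ekwueme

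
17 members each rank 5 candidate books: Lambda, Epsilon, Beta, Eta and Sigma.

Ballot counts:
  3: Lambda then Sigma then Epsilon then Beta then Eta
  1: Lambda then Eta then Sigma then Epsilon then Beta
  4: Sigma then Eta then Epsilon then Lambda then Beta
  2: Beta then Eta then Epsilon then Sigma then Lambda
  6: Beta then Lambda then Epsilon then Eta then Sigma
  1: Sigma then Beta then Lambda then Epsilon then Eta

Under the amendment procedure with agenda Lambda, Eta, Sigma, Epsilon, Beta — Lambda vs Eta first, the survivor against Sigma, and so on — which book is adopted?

Beta

Round 1: Lambda vs Eta — 11–6, Lambda advances.
Round 2: Lambda vs Sigma — 10–7, Lambda advances.
Round 3: Lambda vs Epsilon — 11–6, Lambda advances.
Round 4: Lambda vs Beta — 8–9, Beta advances.
Beta survives the agenda.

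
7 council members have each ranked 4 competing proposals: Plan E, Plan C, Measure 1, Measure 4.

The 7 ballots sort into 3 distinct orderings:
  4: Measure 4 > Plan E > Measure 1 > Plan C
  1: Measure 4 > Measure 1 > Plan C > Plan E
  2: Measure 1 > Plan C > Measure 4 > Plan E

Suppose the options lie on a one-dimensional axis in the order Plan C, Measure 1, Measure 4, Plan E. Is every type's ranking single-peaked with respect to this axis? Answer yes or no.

Axis positions: Plan C=1, Measure 1=2, Measure 4=3, Plan E=4.
Type 1 (peak Measure 4 at position 3): ranking walks positions 3-4-2-1, expanding outward from the peak — single-peaked.
Type 2 (peak Measure 4 at position 3): ranking walks positions 3-2-1-4, expanding outward from the peak — single-peaked.
Type 3 (peak Measure 1 at position 2): ranking walks positions 2-1-3-4, expanding outward from the peak — single-peaked.
Every ranking is single-peaked on this axis.

yes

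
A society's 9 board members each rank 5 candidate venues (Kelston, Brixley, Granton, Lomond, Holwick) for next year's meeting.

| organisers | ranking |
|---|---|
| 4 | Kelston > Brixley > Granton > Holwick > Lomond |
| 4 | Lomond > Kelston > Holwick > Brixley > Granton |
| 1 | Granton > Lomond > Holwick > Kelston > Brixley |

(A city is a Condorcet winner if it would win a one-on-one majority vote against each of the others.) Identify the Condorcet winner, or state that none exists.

none

Check each pair by majority over 9 ballots:
Kelston vs Brixley: 4+4+1 = 9 for Kelston, 0 for Brixley — Kelston by 9–0.
Kelston–Granton: Kelston 8–1.
Kelston vs Lomond: 4 to 5, Lomond.
Kelston vs Holwick: Kelston is ranked higher on 4+4 = 8 ballots, Holwick on 1. Kelston wins 8–1.
Brixley vs Granton: Brixley wins 8–1.
Brixley vs Lomond: 4 for Brixley, 5 for Lomond — Lomond by 5–4.
Brixley vs Holwick: Holwick, 5–4.
Granton vs Lomond: Granton is ranked higher on 4+1 = 5 ballots, Lomond on 4. Granton wins 5–4.
Granton vs Holwick: Granton wins 5–4.
Lomond vs Holwick: 4+1 = 5 for Lomond, 4 for Holwick — Lomond by 5–4.
No city is unbeaten: Kelston loses to Lomond; Brixley loses to Kelston; Granton loses to Kelston; Lomond loses to Granton; Holwick loses to Kelston. In particular Kelston → Granton → Lomond → Kelston is a majority cycle — no Condorcet winner exists.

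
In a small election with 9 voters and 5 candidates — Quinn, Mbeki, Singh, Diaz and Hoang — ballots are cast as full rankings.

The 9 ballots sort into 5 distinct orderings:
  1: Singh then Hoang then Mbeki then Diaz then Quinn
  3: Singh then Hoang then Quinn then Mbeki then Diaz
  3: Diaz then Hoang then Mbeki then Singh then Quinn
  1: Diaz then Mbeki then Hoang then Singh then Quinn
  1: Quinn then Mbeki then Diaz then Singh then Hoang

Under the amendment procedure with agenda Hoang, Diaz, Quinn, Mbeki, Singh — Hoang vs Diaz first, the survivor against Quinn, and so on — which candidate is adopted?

Mbeki

Round 1: Hoang vs Diaz — 4–5, Diaz advances.
Round 2: Diaz vs Quinn — 5–4, Diaz advances.
Round 3: Diaz vs Mbeki — 4–5, Mbeki advances.
Round 4: Mbeki vs Singh — 5–4, Mbeki advances.
The agenda winner is Mbeki.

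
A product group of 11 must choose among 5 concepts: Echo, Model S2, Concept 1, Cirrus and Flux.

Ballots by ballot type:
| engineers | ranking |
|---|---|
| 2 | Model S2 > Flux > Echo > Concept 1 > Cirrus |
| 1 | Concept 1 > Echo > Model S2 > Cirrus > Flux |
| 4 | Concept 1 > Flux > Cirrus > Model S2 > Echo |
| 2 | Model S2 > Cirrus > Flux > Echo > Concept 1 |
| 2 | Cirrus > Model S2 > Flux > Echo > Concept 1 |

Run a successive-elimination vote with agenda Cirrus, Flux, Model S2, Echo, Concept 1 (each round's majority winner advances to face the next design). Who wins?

Model S2

Round 1: Cirrus vs Flux — 5–6, Flux advances.
Round 2: Flux vs Model S2 — 4–7, Model S2 advances.
Round 3: Model S2 vs Echo — 10–1, Model S2 advances.
Round 4: Model S2 vs Concept 1 — 6–5, Model S2 advances.
Model S2 survives the agenda.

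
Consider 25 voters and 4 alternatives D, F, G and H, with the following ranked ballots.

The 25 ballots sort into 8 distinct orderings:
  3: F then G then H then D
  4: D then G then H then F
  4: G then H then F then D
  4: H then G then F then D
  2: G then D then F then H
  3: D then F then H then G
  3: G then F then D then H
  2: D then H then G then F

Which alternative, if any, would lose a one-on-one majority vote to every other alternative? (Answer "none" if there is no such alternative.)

none

Pairwise majorities:
D vs F: F, 14–11.
D vs G: 4+3+2 = 9 for D, 16 for G — G by 16–9.
D vs H: D wins 14–11.
F–G: G 19–6.
F vs H: H wins 14–11.
G vs H: G preferred on 3+4+4+2+3 = 16 ballots; G wins 16–9.
No alternative is winless: D beats H; F beats D; G beats D; H beats F. There is no Condorcet loser.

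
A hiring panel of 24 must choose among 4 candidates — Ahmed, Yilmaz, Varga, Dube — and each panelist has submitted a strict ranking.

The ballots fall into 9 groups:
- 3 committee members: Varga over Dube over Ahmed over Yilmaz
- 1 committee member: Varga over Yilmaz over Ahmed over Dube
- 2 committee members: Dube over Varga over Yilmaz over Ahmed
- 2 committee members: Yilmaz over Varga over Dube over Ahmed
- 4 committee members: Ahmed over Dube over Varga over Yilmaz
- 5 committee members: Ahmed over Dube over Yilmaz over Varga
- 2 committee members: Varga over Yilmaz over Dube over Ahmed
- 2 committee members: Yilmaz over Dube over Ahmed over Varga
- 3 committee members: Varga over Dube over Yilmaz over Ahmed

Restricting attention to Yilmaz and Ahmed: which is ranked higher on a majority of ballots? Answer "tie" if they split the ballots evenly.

tie

Ballots ranking Yilmaz above Ahmed: 1 + 2 + 2 + 2 + 2 + 3 = 12.
Ballots ranking Ahmed above Yilmaz: 24 − 12 = 12.
12–12: the pair ties.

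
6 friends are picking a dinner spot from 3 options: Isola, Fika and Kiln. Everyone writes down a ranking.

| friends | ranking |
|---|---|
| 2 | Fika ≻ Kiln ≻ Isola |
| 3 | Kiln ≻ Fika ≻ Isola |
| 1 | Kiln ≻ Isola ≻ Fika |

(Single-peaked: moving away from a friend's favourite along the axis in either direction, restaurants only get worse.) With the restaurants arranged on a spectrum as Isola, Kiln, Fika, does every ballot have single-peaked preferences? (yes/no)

yes

Axis positions: Isola=1, Kiln=2, Fika=3.
Bloc 1 (peak Fika at position 3): ranking walks positions 3-2-1, expanding outward from the peak — single-peaked.
Bloc 2 (peak Kiln at position 2): ranking walks positions 2-3-1, expanding outward from the peak — single-peaked.
Bloc 3 (peak Kiln at position 2): ranking walks positions 2-1-3, expanding outward from the peak — single-peaked.
Every ranking is single-peaked on this axis.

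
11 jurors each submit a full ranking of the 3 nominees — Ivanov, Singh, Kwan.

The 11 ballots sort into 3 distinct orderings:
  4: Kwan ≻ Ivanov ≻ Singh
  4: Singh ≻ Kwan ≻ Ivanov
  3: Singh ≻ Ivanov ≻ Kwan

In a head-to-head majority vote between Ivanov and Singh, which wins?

Singh

Ballots ranking Ivanov above Singh: 4.
Ballots ranking Singh above Ivanov: 11 − 4 = 7.
Singh wins the head-to-head 7–4.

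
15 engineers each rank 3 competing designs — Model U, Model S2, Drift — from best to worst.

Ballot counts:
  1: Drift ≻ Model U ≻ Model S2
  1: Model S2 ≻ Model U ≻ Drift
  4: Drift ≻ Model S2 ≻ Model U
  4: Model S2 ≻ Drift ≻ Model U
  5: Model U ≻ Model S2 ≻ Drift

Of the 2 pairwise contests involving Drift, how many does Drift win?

Drift against each rival (15 engineers):
Drift vs Model U: Drift preferred on 1+4+4 = 9 ballots; Drift wins 9–6.
Drift vs Model S2: Model S2, 10–5.
Drift beats Model U; loses to Model S2 — 1 pairwise win.

1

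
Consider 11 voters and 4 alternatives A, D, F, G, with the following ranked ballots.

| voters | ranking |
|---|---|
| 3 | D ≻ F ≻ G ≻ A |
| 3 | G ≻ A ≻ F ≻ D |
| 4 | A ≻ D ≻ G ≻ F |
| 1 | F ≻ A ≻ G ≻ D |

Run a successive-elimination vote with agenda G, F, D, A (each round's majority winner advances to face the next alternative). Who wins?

Round 1: G vs F — 7–4, G advances.
Round 2: G vs D — 4–7, D advances.
Round 3: D vs A — 3–8, A advances.
A survives the agenda.

A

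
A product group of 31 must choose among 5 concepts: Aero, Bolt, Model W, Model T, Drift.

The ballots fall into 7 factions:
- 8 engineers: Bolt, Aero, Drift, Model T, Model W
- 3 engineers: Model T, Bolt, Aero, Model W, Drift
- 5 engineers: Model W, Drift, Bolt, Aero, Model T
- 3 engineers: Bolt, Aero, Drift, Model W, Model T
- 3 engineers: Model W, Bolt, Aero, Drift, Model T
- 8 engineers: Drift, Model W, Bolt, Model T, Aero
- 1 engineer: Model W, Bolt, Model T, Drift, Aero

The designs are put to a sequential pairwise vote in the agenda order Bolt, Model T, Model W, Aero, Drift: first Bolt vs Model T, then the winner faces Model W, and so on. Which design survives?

Drift

Round 1: Bolt vs Model T — 28–3, Bolt advances.
Round 2: Bolt vs Model W — 14–17, Model W advances.
Round 3: Model W vs Aero — 17–14, Model W advances.
Round 4: Model W vs Drift — 12–19, Drift advances.
Drift survives the agenda.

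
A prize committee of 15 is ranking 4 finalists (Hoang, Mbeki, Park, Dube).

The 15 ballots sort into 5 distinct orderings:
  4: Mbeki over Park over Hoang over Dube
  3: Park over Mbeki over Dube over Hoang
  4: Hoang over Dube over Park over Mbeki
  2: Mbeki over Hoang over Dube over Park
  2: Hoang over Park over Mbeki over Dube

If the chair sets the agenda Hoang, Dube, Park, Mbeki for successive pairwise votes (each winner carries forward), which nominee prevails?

Mbeki

Round 1: Hoang vs Dube — 12–3, Hoang advances.
Round 2: Hoang vs Park — 8–7, Hoang advances.
Round 3: Hoang vs Mbeki — 6–9, Mbeki advances.
Mbeki survives the agenda.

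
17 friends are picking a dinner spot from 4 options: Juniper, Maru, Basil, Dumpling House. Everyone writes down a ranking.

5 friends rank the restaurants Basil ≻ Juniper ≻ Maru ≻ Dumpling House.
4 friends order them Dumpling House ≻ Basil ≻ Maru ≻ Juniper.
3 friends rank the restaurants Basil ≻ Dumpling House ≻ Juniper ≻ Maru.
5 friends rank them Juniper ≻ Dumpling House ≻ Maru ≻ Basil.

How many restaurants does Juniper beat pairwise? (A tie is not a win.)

2

Juniper against each rival (17 friends):
Juniper vs Maru: 5+3+5 = 13 for Juniper, 4 for Maru — Juniper by 13–4.
Juniper vs Basil: Juniper preferred on 5 ballots; Basil wins 12–5.
Juniper vs Dumpling House: Juniper preferred on 5+5 = 10 ballots; Juniper wins 10–7.
Juniper beats Maru, Dumpling House; loses to Basil — 2 pairwise wins.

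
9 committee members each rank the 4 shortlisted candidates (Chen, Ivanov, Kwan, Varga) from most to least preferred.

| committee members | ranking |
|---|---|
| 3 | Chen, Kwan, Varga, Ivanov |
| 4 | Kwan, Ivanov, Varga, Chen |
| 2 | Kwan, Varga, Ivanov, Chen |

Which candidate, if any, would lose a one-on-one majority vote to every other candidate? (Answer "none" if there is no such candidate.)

Chen

Pairwise majorities:
Chen vs Ivanov: Ivanov, 6–3.
Chen vs Kwan: Chen is ranked higher on 3 ballots, Kwan on 6. Kwan wins 6–3.
Chen vs Varga: Varga, 6–3.
Ivanov vs Kwan: 0 to 9, Kwan.
Ivanov–Varga: Varga 5–4.
Kwan vs Varga: Kwan, 9–0.
Chen loses to every other candidate — it is the Condorcet loser.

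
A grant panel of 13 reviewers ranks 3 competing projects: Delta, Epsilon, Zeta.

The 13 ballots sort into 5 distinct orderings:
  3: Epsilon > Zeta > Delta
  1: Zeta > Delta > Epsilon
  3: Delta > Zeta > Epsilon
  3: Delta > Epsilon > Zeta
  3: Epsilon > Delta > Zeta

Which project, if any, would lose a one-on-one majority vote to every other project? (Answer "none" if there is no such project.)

Zeta

Head-to-head results (13 reviewers):
Delta vs Epsilon: 1+3+3 = 7 for Delta, 6 for Epsilon — Delta by 7–6.
Delta vs Zeta: Delta is ranked higher on 3+3+3 = 9 ballots, Zeta on 4. Delta wins 9–4.
Epsilon vs Zeta: 3+3+3 = 9 for Epsilon, 4 for Zeta — Epsilon by 9–4.
Only Zeta has no wins; Zeta is the Condorcet loser.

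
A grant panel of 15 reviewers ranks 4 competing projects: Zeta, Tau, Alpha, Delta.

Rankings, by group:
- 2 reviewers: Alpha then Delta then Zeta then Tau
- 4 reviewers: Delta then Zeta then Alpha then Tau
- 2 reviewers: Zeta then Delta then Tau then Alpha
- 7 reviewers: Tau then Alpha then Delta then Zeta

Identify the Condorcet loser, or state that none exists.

none

Pairwise majorities:
Zeta vs Tau: 2+4+2 = 8 for Zeta, 7 for Tau — Zeta by 8–7.
Zeta vs Alpha: Zeta preferred on 4+2 = 6 ballots; Alpha wins 9–6.
Zeta vs Delta: Zeta is ranked higher on 2 ballots, Delta on 13. Delta wins 13–2.
Tau vs Alpha: 2+7 = 9 for Tau, 6 for Alpha — Tau by 9–6.
Tau vs Delta: 7 for Tau, 8 for Delta — Delta by 8–7.
Alpha vs Delta: Alpha, 9–6.
No project is winless: Zeta beats Tau; Tau beats Alpha; Alpha beats Zeta; Delta beats Zeta. There is no Condorcet loser.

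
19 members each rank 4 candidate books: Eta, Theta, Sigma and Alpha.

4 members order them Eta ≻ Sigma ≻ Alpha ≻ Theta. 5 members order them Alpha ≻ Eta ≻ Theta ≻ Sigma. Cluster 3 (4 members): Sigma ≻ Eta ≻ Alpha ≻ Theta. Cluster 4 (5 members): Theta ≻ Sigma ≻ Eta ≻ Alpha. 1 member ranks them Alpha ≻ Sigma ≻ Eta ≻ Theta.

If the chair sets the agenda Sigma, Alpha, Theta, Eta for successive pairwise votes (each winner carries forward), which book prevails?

Round 1: Sigma vs Alpha — 13–6, Sigma advances.
Round 2: Sigma vs Theta — 9–10, Theta advances.
Round 3: Theta vs Eta — 5–14, Eta advances.
Eta survives the agenda.

Eta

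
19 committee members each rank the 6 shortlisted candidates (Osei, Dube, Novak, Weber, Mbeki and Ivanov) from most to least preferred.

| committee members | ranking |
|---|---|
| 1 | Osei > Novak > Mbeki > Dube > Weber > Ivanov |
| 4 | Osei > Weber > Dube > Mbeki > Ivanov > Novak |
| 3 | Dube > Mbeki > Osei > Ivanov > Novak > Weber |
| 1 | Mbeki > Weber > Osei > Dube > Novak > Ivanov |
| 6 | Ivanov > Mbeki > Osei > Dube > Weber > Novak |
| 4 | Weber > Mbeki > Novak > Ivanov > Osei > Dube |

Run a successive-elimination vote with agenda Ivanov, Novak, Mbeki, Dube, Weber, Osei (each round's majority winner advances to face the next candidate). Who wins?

Mbeki

Round 1: Ivanov vs Novak — 13–6, Ivanov advances.
Round 2: Ivanov vs Mbeki — 6–13, Mbeki advances.
Round 3: Mbeki vs Dube — 12–7, Mbeki advances.
Round 4: Mbeki vs Weber — 11–8, Mbeki advances.
Round 5: Mbeki vs Osei — 14–5, Mbeki advances.
Mbeki survives the agenda.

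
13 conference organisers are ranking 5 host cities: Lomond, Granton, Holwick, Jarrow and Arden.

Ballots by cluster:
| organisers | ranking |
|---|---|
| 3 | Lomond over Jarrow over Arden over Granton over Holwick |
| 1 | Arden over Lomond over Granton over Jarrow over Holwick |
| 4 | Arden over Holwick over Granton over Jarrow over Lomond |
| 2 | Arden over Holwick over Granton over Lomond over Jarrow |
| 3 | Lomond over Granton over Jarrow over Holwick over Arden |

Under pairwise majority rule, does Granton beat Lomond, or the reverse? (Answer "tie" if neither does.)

Lomond

Ballots ranking Granton above Lomond: 4 + 2 = 6.
Ballots ranking Lomond above Granton: 13 − 6 = 7.
Lomond wins the head-to-head 7–6.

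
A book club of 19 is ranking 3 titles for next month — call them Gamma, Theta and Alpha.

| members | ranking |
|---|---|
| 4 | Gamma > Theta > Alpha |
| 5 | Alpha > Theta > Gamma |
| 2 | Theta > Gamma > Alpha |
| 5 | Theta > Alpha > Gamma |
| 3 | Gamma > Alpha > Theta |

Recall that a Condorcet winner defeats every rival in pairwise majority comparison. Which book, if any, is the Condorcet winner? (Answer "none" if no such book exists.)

Theta

Head-to-head results (19 members):
Gamma vs Theta: Gamma is ranked higher on 4+3 = 7 ballots, Theta on 12. Theta wins 12–7.
Gamma vs Alpha: Gamma preferred on 4+2+3 = 9 ballots; Alpha wins 10–9.
Theta vs Alpha: Theta is ranked higher on 4+2+5 = 11 ballots, Alpha on 8. Theta wins 11–8.
Theta defeats every rival head-to-head and is the Condorcet winner.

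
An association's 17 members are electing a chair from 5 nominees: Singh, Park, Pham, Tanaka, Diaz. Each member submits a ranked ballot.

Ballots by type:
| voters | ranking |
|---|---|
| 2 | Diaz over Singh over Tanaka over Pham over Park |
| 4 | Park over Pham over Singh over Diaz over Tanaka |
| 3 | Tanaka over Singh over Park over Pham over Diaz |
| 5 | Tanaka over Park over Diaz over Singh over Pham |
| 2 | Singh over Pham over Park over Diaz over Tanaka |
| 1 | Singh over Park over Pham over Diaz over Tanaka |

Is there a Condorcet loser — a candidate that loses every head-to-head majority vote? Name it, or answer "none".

none

Head-to-head results (17 voters):
Singh vs Park: 8 to 9, Park.
Singh vs Pham: Singh preferred on 2+3+5+2+1 = 13 ballots; Singh wins 13–4.
Singh vs Tanaka: 2+4+2+1 = 9 for Singh, 8 for Tanaka — Singh by 9–8.
Singh vs Diaz: 4+3+2+1 = 10 for Singh, 7 for Diaz — Singh by 10–7.
Park vs Pham: Park preferred on 4+3+5+1 = 13 ballots; Park wins 13–4.
Park vs Tanaka: Tanaka wins 10–7.
Park vs Diaz: Park preferred on 4+3+5+2+1 = 15 ballots; Park wins 15–2.
Pham vs Tanaka: Tanaka wins 10–7.
Pham vs Diaz: Pham wins 10–7.
Tanaka vs Diaz: 8 to 9, Diaz.
No candidate is winless: Singh beats Pham; Park beats Singh; Pham beats Diaz; Tanaka beats Park; Diaz beats Tanaka. There is no Condorcet loser.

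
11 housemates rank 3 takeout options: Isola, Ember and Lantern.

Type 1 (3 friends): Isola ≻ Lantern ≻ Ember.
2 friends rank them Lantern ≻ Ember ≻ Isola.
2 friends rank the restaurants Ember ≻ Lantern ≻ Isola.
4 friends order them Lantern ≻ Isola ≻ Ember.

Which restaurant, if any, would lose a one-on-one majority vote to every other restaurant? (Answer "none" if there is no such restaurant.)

Head-to-head results (11 friends):
Isola vs Ember: Isola wins 7–4.
Isola vs Lantern: 3 for Isola, 8 for Lantern — Lantern by 8–3.
Ember vs Lantern: Ember is ranked higher on 2 ballots, Lantern on 9. Lantern wins 9–2.
Ember loses to every other restaurant — it is the Condorcet loser.

Ember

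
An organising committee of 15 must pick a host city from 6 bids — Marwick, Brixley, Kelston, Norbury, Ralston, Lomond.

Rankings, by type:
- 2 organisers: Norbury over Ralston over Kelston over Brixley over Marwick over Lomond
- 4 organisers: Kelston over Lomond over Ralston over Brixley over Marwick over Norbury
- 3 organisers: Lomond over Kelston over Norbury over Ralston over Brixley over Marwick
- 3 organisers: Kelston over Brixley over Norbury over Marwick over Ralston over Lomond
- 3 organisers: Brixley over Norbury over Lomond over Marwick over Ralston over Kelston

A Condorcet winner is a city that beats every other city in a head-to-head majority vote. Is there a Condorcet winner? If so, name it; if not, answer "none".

Head-to-head results (15 organisers):
Marwick vs Brixley: Brixley, 15–0.
Marwick vs Kelston: Kelston, 12–3.
Marwick vs Norbury: Norbury, 11–4.
Marwick vs Ralston: Ralston, 9–6.
Marwick–Lomond: Lomond 10–5.
Brixley–Kelston: Kelston 12–3.
Brixley vs Norbury: Brixley, 10–5.
Brixley vs Ralston: Ralston, 9–6.
Brixley–Lomond: Brixley 8–7.
Kelston vs Norbury: Kelston wins 10–5.
Kelston vs Ralston: Kelston wins 10–5.
Kelston–Lomond: Kelston 9–6.
Norbury–Ralston: Norbury 11–4.
Norbury–Lomond: Norbury 8–7.
Ralston vs Lomond: Lomond, 10–5.
Only Kelston has no losses; Kelston is the Condorcet winner.

Kelston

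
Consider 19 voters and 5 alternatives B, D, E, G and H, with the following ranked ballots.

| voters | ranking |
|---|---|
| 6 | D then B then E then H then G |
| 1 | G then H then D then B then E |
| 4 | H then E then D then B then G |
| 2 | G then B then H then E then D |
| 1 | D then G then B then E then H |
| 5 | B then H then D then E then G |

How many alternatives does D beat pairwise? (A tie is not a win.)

D against each rival (19 voters):
D–B: D 12–7.
D vs E: D is ranked higher on 6+1+1+5 = 13 ballots, E on 6. D wins 13–6.
D–G: D 16–3.
D vs H: D is ranked higher on 6+1 = 7 ballots, H on 12. H wins 12–7.
D beats B, E, G; loses to H — 3 pairwise wins.

3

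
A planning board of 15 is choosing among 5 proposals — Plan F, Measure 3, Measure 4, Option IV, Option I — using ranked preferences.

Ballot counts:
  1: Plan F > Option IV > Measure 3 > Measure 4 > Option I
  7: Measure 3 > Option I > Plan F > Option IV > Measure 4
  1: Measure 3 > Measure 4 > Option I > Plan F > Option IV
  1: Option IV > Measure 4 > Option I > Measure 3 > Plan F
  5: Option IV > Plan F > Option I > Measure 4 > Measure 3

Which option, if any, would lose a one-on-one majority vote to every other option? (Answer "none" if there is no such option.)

Measure 4

Pairwise majorities:
Plan F vs Measure 3: Measure 3, 9–6.
Plan F vs Measure 4: 13 to 2, Plan F.
Plan F vs Option IV: Plan F wins 9–6.
Plan F–Option I: Option I 9–6.
Measure 3–Measure 4: Measure 3 9–6.
Measure 3 vs Option IV: Measure 3, 8–7.
Measure 3 vs Option I: 1+7+1 = 9 for Measure 3, 6 for Option I — Measure 3 by 9–6.
Measure 4 vs Option IV: 1 for Measure 4, 14 for Option IV — Option IV by 14–1.
Measure 4–Option I: Option I 12–3.
Option IV vs Option I: Option I wins 8–7.
Measure 4 is beaten in every head-to-head and is the Condorcet loser.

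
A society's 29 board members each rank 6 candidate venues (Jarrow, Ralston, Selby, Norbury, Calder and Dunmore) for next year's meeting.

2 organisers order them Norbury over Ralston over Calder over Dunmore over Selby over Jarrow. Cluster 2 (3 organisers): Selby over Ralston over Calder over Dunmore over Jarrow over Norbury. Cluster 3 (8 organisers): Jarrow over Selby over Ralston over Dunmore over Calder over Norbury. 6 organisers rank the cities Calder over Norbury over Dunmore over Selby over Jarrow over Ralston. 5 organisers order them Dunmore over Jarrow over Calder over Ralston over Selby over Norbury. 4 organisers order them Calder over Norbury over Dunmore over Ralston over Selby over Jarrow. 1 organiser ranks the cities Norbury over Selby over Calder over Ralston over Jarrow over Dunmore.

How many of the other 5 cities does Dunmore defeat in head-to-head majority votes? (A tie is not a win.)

4

Dunmore against each rival (29 organisers):
Dunmore–Jarrow: Dunmore 20–9.
Dunmore vs Ralston: Dunmore wins 15–14.
Dunmore vs Selby: Dunmore, 17–12.
Dunmore vs Norbury: 16 to 13, Dunmore.
Dunmore vs Calder: 13 to 16, Calder.
Dunmore beats Jarrow, Ralston, Selby, Norbury; loses to Calder — 4 pairwise wins.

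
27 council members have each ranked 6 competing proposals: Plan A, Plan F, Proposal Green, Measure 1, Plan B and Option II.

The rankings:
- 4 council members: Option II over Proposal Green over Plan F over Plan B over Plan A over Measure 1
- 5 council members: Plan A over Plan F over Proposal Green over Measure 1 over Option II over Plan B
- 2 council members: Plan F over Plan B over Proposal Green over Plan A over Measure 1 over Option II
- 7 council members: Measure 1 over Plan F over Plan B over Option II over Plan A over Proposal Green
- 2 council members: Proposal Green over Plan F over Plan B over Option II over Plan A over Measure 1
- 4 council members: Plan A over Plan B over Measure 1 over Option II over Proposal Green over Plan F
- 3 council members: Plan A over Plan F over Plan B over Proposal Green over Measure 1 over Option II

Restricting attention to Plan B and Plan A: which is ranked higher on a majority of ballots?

Ballots ranking Plan B above Plan A: 4 + 2 + 7 + 2 = 15.
Ballots ranking Plan A above Plan B: 27 − 15 = 12.
Plan B wins the head-to-head 15–12.

Plan B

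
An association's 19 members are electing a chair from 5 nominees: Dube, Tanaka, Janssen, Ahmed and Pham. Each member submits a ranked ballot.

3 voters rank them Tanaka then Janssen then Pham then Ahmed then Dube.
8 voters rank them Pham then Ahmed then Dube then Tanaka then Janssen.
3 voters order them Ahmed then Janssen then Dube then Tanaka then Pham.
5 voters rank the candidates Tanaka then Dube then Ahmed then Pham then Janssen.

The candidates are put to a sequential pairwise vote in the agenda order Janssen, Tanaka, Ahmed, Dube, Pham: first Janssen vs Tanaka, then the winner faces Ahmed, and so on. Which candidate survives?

Pham

Round 1: Janssen vs Tanaka — 3–16, Tanaka advances.
Round 2: Tanaka vs Ahmed — 8–11, Ahmed advances.
Round 3: Ahmed vs Dube — 14–5, Ahmed advances.
Round 4: Ahmed vs Pham — 8–11, Pham advances.
The agenda winner is Pham.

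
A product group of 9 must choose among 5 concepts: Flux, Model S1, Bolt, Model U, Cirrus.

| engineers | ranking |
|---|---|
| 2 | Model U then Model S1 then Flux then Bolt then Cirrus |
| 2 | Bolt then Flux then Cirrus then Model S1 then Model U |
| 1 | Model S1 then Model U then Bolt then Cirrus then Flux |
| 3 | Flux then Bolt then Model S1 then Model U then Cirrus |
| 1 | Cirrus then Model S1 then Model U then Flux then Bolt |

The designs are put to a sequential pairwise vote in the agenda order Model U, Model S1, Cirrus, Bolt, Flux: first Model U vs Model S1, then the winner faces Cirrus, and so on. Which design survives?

Round 1: Model U vs Model S1 — 2–7, Model S1 advances.
Round 2: Model S1 vs Cirrus — 6–3, Model S1 advances.
Round 3: Model S1 vs Bolt — 4–5, Bolt advances.
Round 4: Bolt vs Flux — 3–6, Flux advances.
The agenda winner is Flux.

Flux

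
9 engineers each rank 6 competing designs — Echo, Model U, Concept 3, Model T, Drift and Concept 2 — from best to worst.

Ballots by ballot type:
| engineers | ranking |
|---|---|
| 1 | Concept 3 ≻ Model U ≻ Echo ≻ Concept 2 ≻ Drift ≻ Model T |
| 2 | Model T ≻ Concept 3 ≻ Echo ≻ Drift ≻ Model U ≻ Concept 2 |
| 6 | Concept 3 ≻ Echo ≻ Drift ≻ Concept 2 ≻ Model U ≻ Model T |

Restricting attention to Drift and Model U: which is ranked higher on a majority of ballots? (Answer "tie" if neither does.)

Drift

Ballots ranking Drift above Model U: 2 + 6 = 8.
Ballots ranking Model U above Drift: 9 − 8 = 1.
Drift wins the head-to-head 8–1.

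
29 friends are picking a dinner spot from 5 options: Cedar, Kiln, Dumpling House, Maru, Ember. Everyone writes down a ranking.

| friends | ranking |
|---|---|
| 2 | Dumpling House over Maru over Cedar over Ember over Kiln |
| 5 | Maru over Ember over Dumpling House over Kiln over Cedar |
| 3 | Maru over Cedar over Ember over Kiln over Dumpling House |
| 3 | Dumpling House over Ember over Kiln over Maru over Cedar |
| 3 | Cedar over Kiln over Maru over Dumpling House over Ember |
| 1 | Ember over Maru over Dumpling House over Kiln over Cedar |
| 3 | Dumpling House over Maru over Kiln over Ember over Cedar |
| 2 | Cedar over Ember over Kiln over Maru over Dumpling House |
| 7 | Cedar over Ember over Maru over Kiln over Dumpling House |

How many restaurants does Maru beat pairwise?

4

Maru against each rival (29 friends):
Maru vs Cedar: Maru wins 17–12.
Maru vs Kiln: Maru wins 21–8.
Maru vs Dumpling House: 5+3+3+1+2+7 = 21 for Maru, 8 for Dumpling House — Maru by 21–8.
Maru vs Ember: 2+5+3+3+3 = 16 for Maru, 13 for Ember — Maru by 16–13.
Maru beats Cedar, Kiln, Dumpling House, Ember — 4 pairwise wins.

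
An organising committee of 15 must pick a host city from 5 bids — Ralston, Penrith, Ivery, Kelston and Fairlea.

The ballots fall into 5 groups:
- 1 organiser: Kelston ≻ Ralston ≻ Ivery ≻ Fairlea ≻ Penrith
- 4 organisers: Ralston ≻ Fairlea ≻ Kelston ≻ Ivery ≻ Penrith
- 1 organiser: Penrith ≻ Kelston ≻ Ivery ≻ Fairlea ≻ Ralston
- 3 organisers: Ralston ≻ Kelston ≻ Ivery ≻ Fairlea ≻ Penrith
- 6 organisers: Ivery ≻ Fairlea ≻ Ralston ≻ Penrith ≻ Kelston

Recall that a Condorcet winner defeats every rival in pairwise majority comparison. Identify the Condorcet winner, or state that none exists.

Check each pair by majority over 15 ballots:
Ralston vs Penrith: Ralston, 14–1.
Ralston vs Ivery: Ralston, 8–7.
Ralston vs Kelston: Ralston wins 13–2.
Ralston vs Fairlea: Ralston, 8–7.
Penrith vs Ivery: Ivery, 14–1.
Penrith vs Kelston: Kelston, 8–7.
Penrith vs Fairlea: Fairlea wins 14–1.
Ivery vs Kelston: Kelston, 9–6.
Ivery–Fairlea: Ivery 11–4.
Kelston vs Fairlea: Fairlea, 10–5.
Ralston defeats every rival head-to-head and is the Condorcet winner.

Ralston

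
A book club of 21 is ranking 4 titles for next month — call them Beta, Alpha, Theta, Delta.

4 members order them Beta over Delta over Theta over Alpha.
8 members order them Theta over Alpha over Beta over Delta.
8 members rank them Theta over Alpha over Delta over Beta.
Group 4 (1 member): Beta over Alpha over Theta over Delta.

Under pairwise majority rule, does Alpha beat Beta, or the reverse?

Alpha

Ballots ranking Alpha above Beta: 8 + 8 = 16.
Ballots ranking Beta above Alpha: 21 − 16 = 5.
Alpha wins the head-to-head 16–5.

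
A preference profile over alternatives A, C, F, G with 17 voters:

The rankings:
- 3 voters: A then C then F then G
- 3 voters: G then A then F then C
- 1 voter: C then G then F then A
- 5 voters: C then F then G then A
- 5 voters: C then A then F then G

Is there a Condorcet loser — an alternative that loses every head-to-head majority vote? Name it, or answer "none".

none

Pairwise majorities:
A vs C: C wins 11–6.
A–F: A 11–6.
A vs G: A is ranked higher on 3+5 = 8 ballots, G on 9. G wins 9–8.
C vs F: 14 to 3, C.
C vs G: C, 14–3.
F vs G: F, 13–4.
Each alternative has at least one pairwise win (A beats F; C beats A; F beats G; G beats A) — no Condorcet loser.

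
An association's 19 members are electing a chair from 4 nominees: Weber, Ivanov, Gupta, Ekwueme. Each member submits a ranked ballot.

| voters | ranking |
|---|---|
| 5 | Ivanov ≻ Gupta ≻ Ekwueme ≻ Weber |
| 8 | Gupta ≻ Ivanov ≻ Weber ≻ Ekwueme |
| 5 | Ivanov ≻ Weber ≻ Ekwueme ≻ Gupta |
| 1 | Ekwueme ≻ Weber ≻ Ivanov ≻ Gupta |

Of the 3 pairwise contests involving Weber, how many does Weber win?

1

Weber against each rival (19 voters):
Weber vs Ivanov: 1 for Weber, 18 for Ivanov — Ivanov by 18–1.
Weber vs Gupta: Gupta, 13–6.
Weber–Ekwueme: Weber 13–6.
Weber beats Ekwueme; loses to Ivanov, Gupta — 1 pairwise win.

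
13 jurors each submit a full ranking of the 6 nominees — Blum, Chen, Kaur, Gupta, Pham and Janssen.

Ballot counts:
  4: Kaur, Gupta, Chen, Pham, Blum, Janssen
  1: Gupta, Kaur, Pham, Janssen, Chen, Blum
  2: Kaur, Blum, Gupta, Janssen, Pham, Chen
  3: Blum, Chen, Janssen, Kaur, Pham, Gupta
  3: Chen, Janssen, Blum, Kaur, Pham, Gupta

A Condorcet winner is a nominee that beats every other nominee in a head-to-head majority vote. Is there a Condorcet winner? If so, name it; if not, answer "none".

Kaur

Pairwise majorities:
Blum vs Chen: Chen wins 8–5.
Blum vs Kaur: Blum is ranked higher on 3+3 = 6 ballots, Kaur on 7. Kaur wins 7–6.
Blum–Gupta: Blum 8–5.
Blum vs Pham: 2+3+3 = 8 for Blum, 5 for Pham — Blum by 8–5.
Blum vs Janssen: 9 to 4, Blum.
Chen vs Kaur: 3+3 = 6 for Chen, 7 for Kaur — Kaur by 7–6.
Chen vs Gupta: Gupta wins 7–6.
Chen vs Pham: 10 to 3, Chen.
Chen vs Janssen: 10 to 3, Chen.
Kaur vs Gupta: Kaur wins 12–1.
Kaur–Pham: Kaur 13–0.
Kaur vs Janssen: Kaur is ranked higher on 4+1+2 = 7 ballots, Janssen on 6. Kaur wins 7–6.
Gupta vs Pham: Gupta, 7–6.
Gupta vs Janssen: 4+1+2 = 7 for Gupta, 6 for Janssen — Gupta by 7–6.
Pham vs Janssen: Pham preferred on 4+1 = 5 ballots; Janssen wins 8–5.
Kaur beats each of Blum, Chen, Gupta, Pham, Janssen — Kaur is the Condorcet winner.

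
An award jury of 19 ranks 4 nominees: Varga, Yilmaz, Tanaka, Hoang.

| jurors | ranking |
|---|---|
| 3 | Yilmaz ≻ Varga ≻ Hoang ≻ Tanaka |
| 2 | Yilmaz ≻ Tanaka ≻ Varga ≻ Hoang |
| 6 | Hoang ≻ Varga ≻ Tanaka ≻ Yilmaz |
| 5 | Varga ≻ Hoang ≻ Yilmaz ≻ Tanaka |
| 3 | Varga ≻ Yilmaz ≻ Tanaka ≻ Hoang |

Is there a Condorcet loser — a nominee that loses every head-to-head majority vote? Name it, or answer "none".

Pairwise majorities:
Varga vs Yilmaz: Varga preferred on 6+5+3 = 14 ballots; Varga wins 14–5.
Varga vs Tanaka: 3+6+5+3 = 17 for Varga, 2 for Tanaka — Varga by 17–2.
Varga vs Hoang: 3+2+5+3 = 13 for Varga, 6 for Hoang — Varga by 13–6.
Yilmaz vs Tanaka: 3+2+5+3 = 13 for Yilmaz, 6 for Tanaka — Yilmaz by 13–6.
Yilmaz vs Hoang: Yilmaz is ranked higher on 3+2+3 = 8 ballots, Hoang on 11. Hoang wins 11–8.
Tanaka–Hoang: Hoang 14–5.
Only Tanaka has no wins; Tanaka is the Condorcet loser.

Tanaka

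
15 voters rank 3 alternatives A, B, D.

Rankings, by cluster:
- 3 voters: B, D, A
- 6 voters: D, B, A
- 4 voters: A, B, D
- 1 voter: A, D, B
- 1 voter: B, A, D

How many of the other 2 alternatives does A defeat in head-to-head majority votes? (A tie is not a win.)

A against each rival (15 voters):
A vs B: A is ranked higher on 4+1 = 5 ballots, B on 10. B wins 10–5.
A–D: D 9–6.
A beats no one; loses to B, D — 0 pairwise wins.

0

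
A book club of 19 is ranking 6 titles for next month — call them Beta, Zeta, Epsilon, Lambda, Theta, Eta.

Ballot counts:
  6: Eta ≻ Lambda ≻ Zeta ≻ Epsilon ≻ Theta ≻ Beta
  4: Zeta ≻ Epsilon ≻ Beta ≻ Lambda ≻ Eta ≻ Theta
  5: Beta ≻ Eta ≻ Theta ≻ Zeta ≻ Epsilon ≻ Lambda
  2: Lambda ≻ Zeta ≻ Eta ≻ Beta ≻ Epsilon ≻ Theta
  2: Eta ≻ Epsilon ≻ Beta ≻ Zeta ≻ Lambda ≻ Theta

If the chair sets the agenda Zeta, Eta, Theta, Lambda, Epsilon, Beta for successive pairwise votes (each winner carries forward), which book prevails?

Eta

Round 1: Zeta vs Eta — 6–13, Eta advances.
Round 2: Eta vs Theta — 19–0, Eta advances.
Round 3: Eta vs Lambda — 13–6, Eta advances.
Round 4: Eta vs Epsilon — 15–4, Eta advances.
Round 5: Eta vs Beta — 10–9, Eta advances.
Eta survives the agenda.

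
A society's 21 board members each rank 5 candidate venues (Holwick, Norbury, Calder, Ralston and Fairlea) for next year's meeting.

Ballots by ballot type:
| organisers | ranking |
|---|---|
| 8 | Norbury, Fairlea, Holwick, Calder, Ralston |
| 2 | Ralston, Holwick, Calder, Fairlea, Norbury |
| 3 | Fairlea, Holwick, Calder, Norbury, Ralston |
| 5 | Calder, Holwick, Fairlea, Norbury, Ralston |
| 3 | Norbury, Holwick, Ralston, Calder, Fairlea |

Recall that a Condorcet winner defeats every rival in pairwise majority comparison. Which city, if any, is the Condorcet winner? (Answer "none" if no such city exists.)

Norbury

Check each pair by majority over 21 ballots:
Holwick–Norbury: Norbury 11–10.
Holwick vs Calder: 16 to 5, Holwick.
Holwick vs Ralston: 19 to 2, Holwick.
Holwick vs Fairlea: 10 to 11, Fairlea.
Norbury vs Calder: 8+3 = 11 for Norbury, 10 for Calder — Norbury by 11–10.
Norbury–Ralston: Norbury 19–2.
Norbury–Fairlea: Norbury 11–10.
Calder vs Ralston: 8+3+5 = 16 for Calder, 5 for Ralston — Calder by 16–5.
Calder vs Fairlea: 10 to 11, Fairlea.
Ralston vs Fairlea: Ralston preferred on 2+3 = 5 ballots; Fairlea wins 16–5.
Norbury wins every pairwise contest, so Norbury is the Condorcet winner.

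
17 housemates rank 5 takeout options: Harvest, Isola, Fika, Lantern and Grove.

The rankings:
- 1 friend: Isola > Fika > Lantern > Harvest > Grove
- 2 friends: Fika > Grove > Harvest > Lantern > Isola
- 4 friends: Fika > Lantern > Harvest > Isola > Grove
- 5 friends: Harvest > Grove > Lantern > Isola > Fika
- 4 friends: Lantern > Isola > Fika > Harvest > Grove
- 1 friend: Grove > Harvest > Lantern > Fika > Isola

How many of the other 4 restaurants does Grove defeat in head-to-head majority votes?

0

Grove against each rival (17 friends):
Grove vs Harvest: Harvest wins 14–3.
Grove vs Isola: Grove preferred on 2+5+1 = 8 ballots; Isola wins 9–8.
Grove vs Fika: 5+1 = 6 for Grove, 11 for Fika — Fika by 11–6.
Grove vs Lantern: 8 to 9, Lantern.
Grove beats no one; loses to Harvest, Isola, Fika, Lantern — 0 pairwise wins.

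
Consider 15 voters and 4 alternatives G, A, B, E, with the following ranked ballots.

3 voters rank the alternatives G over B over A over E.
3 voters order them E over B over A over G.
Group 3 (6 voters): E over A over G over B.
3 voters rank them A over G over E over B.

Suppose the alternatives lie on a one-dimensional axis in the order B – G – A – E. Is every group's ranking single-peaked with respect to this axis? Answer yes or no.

Axis positions: B=1, G=2, A=3, E=4.
Group 1 (peak G at position 2): ranking walks positions 2-1-3-4, expanding outward from the peak — single-peaked.
Group 2: ranking walks positions 4-1-3-2; B is ranked above A even though A lies between B and the peak E on the axis — preferences dip and rise again. Not single-peaked.
Group 3 (peak E at position 4): ranking walks positions 4-3-2-1, expanding outward from the peak — single-peaked.
Group 4 (peak A at position 3): ranking walks positions 3-2-4-1, expanding outward from the peak — single-peaked.
Group 2 violates single-peakedness, so the profile is not single-peaked on this axis.

no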